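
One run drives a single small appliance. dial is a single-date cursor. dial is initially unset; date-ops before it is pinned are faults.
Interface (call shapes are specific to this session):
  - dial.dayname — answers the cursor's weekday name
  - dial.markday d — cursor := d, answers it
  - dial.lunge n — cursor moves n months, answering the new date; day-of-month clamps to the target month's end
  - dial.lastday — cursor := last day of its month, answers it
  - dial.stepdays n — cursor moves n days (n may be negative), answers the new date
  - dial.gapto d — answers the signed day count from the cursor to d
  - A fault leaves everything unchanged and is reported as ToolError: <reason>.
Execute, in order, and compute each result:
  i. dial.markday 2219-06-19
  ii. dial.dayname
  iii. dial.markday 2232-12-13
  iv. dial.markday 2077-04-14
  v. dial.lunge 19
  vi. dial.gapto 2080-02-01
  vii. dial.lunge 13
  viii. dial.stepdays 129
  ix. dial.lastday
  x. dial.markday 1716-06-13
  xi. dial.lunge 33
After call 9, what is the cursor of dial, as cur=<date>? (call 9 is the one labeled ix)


Answer: cur=2080-04-30

Derivation:
% dial.markday d='2219-06-19'
:: 2219-06-19
% dial.dayname
:: Saturday
% dial.markday d='2232-12-13'
:: 2232-12-13
% dial.markday d='2077-04-14'
:: 2077-04-14
% dial.lunge n='19'
:: 2078-11-14
% dial.gapto d='2080-02-01'
:: 444
% dial.lunge n='13'
:: 2079-12-14
% dial.stepdays n='129'
:: 2080-04-21
% dial.lastday
:: 2080-04-30
% dial.markday d='1716-06-13'
:: 1716-06-13
% dial.lunge n='33'
:: 1719-03-13


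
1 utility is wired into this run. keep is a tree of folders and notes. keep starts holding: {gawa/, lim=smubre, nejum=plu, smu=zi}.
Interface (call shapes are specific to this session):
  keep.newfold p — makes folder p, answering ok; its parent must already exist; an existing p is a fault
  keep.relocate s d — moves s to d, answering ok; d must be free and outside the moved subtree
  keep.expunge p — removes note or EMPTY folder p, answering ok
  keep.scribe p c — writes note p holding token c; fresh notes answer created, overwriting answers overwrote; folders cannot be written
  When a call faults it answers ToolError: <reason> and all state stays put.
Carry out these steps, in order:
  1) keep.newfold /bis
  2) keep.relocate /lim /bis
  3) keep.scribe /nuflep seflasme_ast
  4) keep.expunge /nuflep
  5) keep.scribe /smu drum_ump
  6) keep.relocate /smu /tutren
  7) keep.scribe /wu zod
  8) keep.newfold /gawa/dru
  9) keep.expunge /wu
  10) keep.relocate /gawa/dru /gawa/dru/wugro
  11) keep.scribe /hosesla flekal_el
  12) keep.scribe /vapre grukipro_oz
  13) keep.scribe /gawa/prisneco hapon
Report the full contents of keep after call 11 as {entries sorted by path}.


Answer: {bis/, gawa/, gawa/dru/, hosesla=flekal_el, lim=smubre, nejum=plu, tutren=drum_ump}

Derivation:
// newfold(p=/bis) ~> ok
// relocate(s=/lim, d=/bis) ~> ToolError: exists
// scribe(p=/nuflep, c=seflasme_ast) ~> created
// expunge(p=/nuflep) ~> ok
// scribe(p=/smu, c=drum_ump) ~> overwrote
// relocate(s=/smu, d=/tutren) ~> ok
// scribe(p=/wu, c=zod) ~> created
// newfold(p=/gawa/dru) ~> ok
// expunge(p=/wu) ~> ok
// relocate(s=/gawa/dru, d=/gawa/dru/wugro) ~> ToolError: into itself
// scribe(p=/hosesla, c=flekal_el) ~> created
// scribe(p=/vapre, c=grukipro_oz) ~> created
// scribe(p=/gawa/prisneco, c=hapon) ~> created


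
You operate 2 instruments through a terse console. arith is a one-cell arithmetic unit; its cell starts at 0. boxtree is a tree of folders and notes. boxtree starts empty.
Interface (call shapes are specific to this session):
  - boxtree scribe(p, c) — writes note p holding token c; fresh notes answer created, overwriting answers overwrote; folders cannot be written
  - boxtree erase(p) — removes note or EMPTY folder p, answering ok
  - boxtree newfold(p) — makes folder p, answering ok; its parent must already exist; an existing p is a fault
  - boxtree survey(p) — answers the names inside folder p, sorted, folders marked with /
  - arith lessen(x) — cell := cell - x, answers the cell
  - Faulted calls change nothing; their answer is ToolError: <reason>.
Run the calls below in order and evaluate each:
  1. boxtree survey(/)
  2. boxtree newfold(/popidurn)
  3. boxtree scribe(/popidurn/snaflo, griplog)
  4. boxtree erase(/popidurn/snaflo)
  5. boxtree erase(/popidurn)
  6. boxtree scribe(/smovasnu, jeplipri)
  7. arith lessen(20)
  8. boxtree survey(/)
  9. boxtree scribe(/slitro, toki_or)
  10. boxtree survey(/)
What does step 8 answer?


Act: boxtree survey[p: /]
Obs: []
Act: boxtree newfold[p: /popidurn]
Obs: ok
Act: boxtree scribe[p: /popidurn/snaflo; c: griplog]
Obs: created
Act: boxtree erase[p: /popidurn/snaflo]
Obs: ok
Act: boxtree erase[p: /popidurn]
Obs: ok
Act: boxtree scribe[p: /smovasnu; c: jeplipri]
Obs: created
Act: arith lessen[x: 20]
Obs: -20
Act: boxtree survey[p: /]
Obs: [smovasnu]
Act: boxtree scribe[p: /slitro; c: toki_or]
Obs: created
Act: boxtree survey[p: /]
Obs: [slitro, smovasnu]

Answer: [smovasnu]


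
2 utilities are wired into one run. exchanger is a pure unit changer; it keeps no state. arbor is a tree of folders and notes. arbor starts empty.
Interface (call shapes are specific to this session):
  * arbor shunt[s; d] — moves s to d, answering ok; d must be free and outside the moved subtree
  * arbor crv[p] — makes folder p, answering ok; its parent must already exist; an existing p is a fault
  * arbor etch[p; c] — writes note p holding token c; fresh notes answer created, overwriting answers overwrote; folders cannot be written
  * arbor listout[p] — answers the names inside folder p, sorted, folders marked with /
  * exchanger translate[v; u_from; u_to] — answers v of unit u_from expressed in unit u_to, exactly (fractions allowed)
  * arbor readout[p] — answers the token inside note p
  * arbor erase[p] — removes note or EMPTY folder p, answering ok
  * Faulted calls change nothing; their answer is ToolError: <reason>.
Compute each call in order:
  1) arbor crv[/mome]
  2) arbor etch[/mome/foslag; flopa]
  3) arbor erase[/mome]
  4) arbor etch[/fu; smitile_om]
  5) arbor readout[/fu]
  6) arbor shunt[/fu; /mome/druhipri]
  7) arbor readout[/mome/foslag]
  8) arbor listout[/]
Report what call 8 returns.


·→ arbor crv(p→/mome)
·← ok
·→ arbor etch(p→/mome/foslag, c→flopa)
·← created
·→ arbor erase(p→/mome)
·← ToolError: not empty
·→ arbor etch(p→/fu, c→smitile_om)
·← created
·→ arbor readout(p→/fu)
·← smitile_om
·→ arbor shunt(s→/fu, d→/mome/druhipri)
·← ok
·→ arbor readout(p→/mome/foslag)
·← flopa
·→ arbor listout(p→/)
·← [mome/]

Answer: [mome/]


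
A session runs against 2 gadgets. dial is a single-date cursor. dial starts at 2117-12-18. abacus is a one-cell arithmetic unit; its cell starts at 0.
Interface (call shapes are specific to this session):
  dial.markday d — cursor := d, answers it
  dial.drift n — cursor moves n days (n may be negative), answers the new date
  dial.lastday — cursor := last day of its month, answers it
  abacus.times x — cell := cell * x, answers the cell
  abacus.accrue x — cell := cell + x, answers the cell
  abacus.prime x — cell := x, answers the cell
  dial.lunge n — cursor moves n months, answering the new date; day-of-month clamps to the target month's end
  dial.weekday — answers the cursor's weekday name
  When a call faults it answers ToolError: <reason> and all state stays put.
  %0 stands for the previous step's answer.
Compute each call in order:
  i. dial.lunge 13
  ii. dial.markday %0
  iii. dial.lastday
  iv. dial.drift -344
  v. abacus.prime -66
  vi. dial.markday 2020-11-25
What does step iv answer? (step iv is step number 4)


Act: dial.lunge[n: 13]
Obs: 2119-01-18
Act: dial.markday[d: %0]
Obs: 2119-01-18
Act: dial.lastday[]
Obs: 2119-01-31
Act: dial.drift[n: -344]
Obs: 2118-02-21
Act: abacus.prime[x: -66]
Obs: -66
Act: dial.markday[d: 2020-11-25]
Obs: 2020-11-25

Answer: 2118-02-21


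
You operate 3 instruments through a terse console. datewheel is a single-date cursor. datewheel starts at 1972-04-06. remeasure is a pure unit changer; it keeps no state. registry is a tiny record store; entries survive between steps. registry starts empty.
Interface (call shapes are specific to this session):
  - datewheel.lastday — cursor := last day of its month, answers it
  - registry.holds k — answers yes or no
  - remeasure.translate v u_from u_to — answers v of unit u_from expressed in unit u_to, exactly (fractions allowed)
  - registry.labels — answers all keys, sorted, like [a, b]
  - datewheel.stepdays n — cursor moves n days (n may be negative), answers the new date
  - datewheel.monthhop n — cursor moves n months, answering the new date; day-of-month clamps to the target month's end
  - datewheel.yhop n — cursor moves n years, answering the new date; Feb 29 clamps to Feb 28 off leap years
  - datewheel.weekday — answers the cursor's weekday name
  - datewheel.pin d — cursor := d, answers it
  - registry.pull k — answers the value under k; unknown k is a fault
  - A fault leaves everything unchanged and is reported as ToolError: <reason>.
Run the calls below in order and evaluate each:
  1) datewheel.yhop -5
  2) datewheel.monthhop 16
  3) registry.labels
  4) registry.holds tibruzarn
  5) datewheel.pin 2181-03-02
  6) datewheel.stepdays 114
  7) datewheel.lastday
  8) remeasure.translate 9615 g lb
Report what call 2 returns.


$ datewheel.yhop -5
  1967-04-06
$ datewheel.monthhop 16
  1968-08-06
$ registry.labels
  []
$ registry.holds tibruzarn
  no
$ datewheel.pin 2181-03-02
  2181-03-02
$ datewheel.stepdays 114
  2181-06-24
$ datewheel.lastday
  2181-06-30
$ remeasure.translate 9615 g lb
  961500000/45359237

Answer: 1968-08-06


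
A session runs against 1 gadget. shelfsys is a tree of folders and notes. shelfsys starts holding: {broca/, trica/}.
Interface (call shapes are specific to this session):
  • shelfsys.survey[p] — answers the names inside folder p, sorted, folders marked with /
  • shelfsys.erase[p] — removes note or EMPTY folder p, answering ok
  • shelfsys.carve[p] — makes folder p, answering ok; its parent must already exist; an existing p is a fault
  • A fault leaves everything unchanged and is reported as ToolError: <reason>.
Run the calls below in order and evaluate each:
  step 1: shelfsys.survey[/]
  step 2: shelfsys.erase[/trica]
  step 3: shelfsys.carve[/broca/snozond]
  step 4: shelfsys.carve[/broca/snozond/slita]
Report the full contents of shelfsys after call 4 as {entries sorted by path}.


Answer: {broca/, broca/snozond/, broca/snozond/slita/}

Derivation:
~$ shelfsys.survey /
  [broca/, trica/]
~$ shelfsys.erase /trica
  ok
~$ shelfsys.carve /broca/snozond
  ok
~$ shelfsys.carve /broca/snozond/slita
  ok


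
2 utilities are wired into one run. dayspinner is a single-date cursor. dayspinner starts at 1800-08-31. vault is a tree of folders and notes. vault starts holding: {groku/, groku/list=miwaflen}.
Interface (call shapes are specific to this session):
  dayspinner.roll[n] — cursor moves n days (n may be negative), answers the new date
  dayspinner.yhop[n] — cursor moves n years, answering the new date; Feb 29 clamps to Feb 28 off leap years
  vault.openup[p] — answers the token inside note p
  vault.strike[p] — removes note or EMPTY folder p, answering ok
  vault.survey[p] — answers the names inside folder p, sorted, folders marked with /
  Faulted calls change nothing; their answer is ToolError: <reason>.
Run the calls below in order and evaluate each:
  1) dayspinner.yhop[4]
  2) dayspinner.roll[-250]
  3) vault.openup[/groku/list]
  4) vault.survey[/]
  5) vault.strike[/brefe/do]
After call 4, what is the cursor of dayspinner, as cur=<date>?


Answer: cur=1803-12-25

Derivation:
# dayspinner.yhop(n=4) == 1804-08-31
# dayspinner.roll(n=-250) == 1803-12-25
# vault.openup(p=/groku/list) == miwaflen
# vault.survey(p=/) == [groku/]
# vault.strike(p=/brefe/do) == ToolError: not found


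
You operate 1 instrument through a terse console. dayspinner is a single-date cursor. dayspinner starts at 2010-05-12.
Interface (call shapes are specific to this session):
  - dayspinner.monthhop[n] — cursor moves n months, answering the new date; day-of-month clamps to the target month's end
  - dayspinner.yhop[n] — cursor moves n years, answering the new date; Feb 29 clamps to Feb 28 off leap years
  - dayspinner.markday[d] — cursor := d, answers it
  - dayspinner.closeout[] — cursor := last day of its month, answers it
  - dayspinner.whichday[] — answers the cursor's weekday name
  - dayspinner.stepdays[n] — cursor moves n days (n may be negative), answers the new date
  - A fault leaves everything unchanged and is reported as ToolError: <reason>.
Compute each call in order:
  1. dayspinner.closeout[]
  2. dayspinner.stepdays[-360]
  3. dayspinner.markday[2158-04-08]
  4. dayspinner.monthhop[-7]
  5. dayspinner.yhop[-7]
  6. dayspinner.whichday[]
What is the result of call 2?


// 1. dayspinner.closeout() => 2010-05-31
// 2. dayspinner.stepdays(n: -360) => 2009-06-05
// 3. dayspinner.markday(d: 2158-04-08) => 2158-04-08
// 4. dayspinner.monthhop(n: -7) => 2157-09-08
// 5. dayspinner.yhop(n: -7) => 2150-09-08
// 6. dayspinner.whichday() => Tuesday

Answer: 2009-06-05


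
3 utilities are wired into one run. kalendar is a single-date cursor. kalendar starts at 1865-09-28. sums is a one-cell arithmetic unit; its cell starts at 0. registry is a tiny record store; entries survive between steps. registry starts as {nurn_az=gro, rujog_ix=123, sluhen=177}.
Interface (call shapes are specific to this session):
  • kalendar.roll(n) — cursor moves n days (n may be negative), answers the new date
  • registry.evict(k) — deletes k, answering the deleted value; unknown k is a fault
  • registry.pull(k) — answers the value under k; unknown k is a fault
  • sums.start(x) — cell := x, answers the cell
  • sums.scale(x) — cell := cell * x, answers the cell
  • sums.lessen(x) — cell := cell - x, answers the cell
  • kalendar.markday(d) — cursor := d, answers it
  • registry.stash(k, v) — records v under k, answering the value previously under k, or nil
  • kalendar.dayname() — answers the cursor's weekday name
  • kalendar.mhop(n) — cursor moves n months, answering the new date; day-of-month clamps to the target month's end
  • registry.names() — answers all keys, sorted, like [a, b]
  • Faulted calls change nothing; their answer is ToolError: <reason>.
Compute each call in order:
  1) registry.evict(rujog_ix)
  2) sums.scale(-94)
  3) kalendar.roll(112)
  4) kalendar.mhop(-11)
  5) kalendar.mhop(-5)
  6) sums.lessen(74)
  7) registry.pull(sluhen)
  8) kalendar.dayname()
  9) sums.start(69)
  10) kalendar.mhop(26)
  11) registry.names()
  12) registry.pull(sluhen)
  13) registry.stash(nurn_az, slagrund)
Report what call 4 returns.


Answer: 1865-02-18

Derivation:
I try registry.evict passing rujog_ix, which returns 123.
Now I run sums.scale passing -94, and observe 0.
I try kalendar.roll passing 112, yielding 1866-01-18.
I call kalendar.mhop passing -11, yielding 1865-02-18.
Calling kalendar.mhop passing -5, which returns 1864-09-18.
I use sums.lessen passing 74, which returns -74.
I run registry.pull passing sluhen: 177.
Now I run kalendar.dayname, and see Sunday.
I use sums.start passing 69, and observe 69.
Using kalendar.mhop passing 26, which returns 1866-11-18.
I use registry.names, which returns [nurn_az, sluhen].
Now I run registry.pull passing sluhen, yielding 177.
I run registry.stash passing nurn_az, slagrund, → gro.


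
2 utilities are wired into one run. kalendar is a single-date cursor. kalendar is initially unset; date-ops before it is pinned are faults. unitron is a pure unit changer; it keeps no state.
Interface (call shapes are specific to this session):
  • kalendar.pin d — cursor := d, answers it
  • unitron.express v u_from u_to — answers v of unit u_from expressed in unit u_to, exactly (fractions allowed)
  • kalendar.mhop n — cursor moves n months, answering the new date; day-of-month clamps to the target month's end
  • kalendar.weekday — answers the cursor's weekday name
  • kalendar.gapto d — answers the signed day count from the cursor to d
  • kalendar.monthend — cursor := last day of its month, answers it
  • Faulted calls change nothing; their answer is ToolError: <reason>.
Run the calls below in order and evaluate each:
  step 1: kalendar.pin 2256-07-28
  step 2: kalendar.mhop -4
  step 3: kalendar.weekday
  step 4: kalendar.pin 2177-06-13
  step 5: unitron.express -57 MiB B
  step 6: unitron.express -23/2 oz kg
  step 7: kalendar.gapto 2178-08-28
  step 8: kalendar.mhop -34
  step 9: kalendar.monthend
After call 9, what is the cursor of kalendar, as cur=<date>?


Answer: cur=2174-08-31

Derivation:
[in] pin d=2256-07-28
  2256-07-28
[in] mhop n=-4
  2256-03-28
[in] weekday
  Friday
[in] pin d=2177-06-13
  2177-06-13
[in] express v=-57 u_from=MiB u_to=B
  -59768832
[in] express v=-23/2 u_from=oz u_to=kg
  -1043262451/3200000000
[in] gapto d=2178-08-28
  441
[in] mhop n=-34
  2174-08-13
[in] monthend
  2174-08-31


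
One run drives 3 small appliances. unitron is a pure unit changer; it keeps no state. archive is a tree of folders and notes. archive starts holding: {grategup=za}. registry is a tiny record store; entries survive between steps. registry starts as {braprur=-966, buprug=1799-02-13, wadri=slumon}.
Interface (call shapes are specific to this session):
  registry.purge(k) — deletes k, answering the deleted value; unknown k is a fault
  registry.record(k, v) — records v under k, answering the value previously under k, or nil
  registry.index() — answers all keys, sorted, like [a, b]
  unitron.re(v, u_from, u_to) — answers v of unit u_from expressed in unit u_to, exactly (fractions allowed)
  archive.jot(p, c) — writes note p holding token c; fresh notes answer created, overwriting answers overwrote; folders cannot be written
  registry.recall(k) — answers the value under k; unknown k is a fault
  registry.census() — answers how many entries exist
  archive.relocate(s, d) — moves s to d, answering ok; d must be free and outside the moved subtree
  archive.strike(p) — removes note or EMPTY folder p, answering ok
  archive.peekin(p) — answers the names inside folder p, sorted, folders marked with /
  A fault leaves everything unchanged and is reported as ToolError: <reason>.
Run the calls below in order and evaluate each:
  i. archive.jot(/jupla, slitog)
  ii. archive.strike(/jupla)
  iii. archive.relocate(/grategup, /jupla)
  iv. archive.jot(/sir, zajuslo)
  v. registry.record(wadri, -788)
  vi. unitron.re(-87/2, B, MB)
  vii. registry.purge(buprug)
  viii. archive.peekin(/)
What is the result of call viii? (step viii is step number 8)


Answer: [jupla, sir]

Derivation:
·→ jot(p: /jupla, c: slitog)
·← created
·→ strike(p: /jupla)
·← ok
·→ relocate(s: /grategup, d: /jupla)
·← ok
·→ jot(p: /sir, c: zajuslo)
·← created
·→ record(k: wadri, v: -788)
·← slumon
·→ re(v: -87/2, u_from: B, u_to: MB)
·← -87/2000000
·→ purge(k: buprug)
·← 1799-02-13
·→ peekin(p: /)
·← [jupla, sir]


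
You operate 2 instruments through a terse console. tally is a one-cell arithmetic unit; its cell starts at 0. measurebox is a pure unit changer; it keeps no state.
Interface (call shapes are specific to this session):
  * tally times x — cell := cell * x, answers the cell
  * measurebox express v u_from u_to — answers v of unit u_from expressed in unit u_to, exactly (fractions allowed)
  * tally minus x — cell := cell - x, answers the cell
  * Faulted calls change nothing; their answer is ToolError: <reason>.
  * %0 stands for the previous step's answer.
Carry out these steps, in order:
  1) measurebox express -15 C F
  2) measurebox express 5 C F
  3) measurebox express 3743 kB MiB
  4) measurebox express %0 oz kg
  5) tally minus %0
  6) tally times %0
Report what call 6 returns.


Answer: 28825120756481267576281/2814749767106560000000000

Derivation:
> measurebox express -15 C F
= 5
> measurebox express 5 C F
= 41
> measurebox express 3743 kB MiB
= 467875/131072
> measurebox express %0 oz kg
= 169779624091/1677721600000
> tally minus %0
= -169779624091/1677721600000
> tally times %0
= 28825120756481267576281/2814749767106560000000000


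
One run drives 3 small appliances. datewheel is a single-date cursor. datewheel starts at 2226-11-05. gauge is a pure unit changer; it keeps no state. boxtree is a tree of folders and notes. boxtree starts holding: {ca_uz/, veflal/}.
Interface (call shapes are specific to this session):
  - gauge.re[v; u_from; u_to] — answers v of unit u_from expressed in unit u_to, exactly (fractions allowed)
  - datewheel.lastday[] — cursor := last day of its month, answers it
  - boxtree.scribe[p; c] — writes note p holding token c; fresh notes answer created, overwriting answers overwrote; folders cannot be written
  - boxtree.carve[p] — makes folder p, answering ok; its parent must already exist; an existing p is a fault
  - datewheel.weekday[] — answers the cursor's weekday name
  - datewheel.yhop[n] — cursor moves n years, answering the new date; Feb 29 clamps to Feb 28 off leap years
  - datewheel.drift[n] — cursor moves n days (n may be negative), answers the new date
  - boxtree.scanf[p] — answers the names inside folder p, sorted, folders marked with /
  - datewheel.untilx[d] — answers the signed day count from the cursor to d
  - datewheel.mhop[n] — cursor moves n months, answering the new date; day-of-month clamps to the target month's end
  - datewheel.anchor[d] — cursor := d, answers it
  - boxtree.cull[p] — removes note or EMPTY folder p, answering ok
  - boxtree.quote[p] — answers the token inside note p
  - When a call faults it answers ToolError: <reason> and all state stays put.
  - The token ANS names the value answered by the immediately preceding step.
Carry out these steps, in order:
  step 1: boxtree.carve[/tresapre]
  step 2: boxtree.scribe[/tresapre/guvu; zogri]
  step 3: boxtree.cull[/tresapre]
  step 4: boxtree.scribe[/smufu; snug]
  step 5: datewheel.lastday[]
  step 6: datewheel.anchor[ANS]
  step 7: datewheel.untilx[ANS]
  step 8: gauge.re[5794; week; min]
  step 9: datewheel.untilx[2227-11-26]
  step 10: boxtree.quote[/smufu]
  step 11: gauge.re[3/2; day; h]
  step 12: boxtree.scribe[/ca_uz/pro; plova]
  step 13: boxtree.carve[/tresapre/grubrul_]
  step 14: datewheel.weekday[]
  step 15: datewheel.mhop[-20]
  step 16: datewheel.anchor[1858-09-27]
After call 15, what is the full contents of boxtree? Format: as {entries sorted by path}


Answer: {ca_uz/, ca_uz/pro=plova, smufu=snug, tresapre/, tresapre/grubrul_/, tresapre/guvu=zogri, veflal/}

Derivation:
Calling boxtree.carve on p=/tresapre: ok.
Calling boxtree.scribe on p=/tresapre/guvu, c=zogri, → created.
Invoking boxtree.cull on p=/tresapre, and get ToolError: not empty.
Next I call boxtree.scribe on p=/smufu, c=snug, — result: created.
I invoke datewheel.lastday, giving 2226-11-30.
Then datewheel.anchor on d=ANS, giving 2226-11-30.
I call datewheel.untilx on d=ANS, → 0.
Using gauge.re on v=5794, u_from=week, u_to=min, and get 58403520.
Invoking datewheel.untilx on d=2227-11-26, and observe 361.
I use boxtree.quote on p=/smufu, giving snug.
Calling gauge.re on v=3/2, u_from=day, u_to=h, which returns 36.
Now I run boxtree.scribe on p=/ca_uz/pro, c=plova, and get created.
Calling boxtree.carve on p=/tresapre/grubrul_, giving ok.
Now I run datewheel.weekday(), and get Thursday.
I run datewheel.mhop on n=-20, → 2225-03-30.
Then datewheel.anchor on d=1858-09-27, → 1858-09-27.


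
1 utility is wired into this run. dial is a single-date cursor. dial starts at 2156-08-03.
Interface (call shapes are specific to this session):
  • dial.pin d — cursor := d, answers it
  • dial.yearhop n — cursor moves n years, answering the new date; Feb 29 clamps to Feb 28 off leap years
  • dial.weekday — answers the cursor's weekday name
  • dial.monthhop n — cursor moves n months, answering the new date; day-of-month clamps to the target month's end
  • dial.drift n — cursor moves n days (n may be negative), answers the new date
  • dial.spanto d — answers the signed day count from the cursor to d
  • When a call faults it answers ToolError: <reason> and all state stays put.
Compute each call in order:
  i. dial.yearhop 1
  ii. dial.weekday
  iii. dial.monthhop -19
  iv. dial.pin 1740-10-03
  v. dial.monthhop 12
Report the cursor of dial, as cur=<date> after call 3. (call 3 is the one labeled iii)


Answer: cur=2156-01-03

Derivation:
I run dial.yearhop using 1, → 2157-08-03.
I call dial.weekday(), → Wednesday.
Invoking dial.monthhop using -19, and observe 2156-01-03.
I use dial.pin using 1740-10-03, giving 1740-10-03.
I try dial.monthhop using 12: 1741-10-03.


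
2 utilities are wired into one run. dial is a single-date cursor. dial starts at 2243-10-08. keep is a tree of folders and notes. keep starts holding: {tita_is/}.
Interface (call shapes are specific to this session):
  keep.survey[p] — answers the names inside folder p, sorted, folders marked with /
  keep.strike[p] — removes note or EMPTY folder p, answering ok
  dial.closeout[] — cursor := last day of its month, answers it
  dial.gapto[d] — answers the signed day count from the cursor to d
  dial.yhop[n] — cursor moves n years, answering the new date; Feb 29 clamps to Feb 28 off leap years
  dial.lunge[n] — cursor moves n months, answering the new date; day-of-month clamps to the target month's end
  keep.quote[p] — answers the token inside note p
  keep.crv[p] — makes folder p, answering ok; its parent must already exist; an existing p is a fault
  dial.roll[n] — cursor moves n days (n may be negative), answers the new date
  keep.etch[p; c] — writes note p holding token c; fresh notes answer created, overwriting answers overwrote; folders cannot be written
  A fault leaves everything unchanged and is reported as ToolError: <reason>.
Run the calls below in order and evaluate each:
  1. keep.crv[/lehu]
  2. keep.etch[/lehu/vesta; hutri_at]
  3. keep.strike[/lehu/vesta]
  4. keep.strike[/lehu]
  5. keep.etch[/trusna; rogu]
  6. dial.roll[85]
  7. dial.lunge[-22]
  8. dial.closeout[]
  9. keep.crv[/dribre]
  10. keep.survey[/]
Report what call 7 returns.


Invoking keep.crv(p=/lehu), and get ok.
Now I run keep.etch(p=/lehu/vesta, c=hutri_at), and observe created.
Next I call keep.strike(p=/lehu/vesta), → ok.
I use keep.strike(p=/lehu), and get ok.
I run keep.etch(p=/trusna, c=rogu), giving created.
Invoking dial.roll(n=85), and observe 2244-01-01.
I try dial.lunge(n=-22), and observe 2242-03-01.
I use dial.closeout(), and see 2242-03-31.
I run keep.crv(p=/dribre), and observe ok.
Then keep.survey(p=/): [dribre/, tita_is/, trusna].

Answer: 2242-03-01


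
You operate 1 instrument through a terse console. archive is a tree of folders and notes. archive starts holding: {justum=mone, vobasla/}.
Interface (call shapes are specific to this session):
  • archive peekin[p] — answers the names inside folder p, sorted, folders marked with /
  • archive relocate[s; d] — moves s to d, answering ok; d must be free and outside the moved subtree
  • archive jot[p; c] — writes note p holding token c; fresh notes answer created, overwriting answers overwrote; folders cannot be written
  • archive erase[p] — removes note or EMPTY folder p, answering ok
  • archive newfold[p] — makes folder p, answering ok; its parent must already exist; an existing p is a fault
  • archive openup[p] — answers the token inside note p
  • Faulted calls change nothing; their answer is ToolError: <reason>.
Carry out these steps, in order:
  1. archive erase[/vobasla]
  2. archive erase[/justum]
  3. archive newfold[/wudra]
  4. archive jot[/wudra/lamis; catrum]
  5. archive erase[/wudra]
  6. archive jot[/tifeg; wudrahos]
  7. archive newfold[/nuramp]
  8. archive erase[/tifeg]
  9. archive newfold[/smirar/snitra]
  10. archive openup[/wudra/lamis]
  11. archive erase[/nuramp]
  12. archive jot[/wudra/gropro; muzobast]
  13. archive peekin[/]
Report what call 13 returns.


Answer: [wudra/]

Derivation:
Do: archive erase[p→/vobasla]
See: ok
Do: archive erase[p→/justum]
See: ok
Do: archive newfold[p→/wudra]
See: ok
Do: archive jot[p→/wudra/lamis; c→catrum]
See: created
Do: archive erase[p→/wudra]
See: ToolError: not empty
Do: archive jot[p→/tifeg; c→wudrahos]
See: created
Do: archive newfold[p→/nuramp]
See: ok
Do: archive erase[p→/tifeg]
See: ok
Do: archive newfold[p→/smirar/snitra]
See: ToolError: no parent
Do: archive openup[p→/wudra/lamis]
See: catrum
Do: archive erase[p→/nuramp]
See: ok
Do: archive jot[p→/wudra/gropro; c→muzobast]
See: created
Do: archive peekin[p→/]
See: [wudra/]


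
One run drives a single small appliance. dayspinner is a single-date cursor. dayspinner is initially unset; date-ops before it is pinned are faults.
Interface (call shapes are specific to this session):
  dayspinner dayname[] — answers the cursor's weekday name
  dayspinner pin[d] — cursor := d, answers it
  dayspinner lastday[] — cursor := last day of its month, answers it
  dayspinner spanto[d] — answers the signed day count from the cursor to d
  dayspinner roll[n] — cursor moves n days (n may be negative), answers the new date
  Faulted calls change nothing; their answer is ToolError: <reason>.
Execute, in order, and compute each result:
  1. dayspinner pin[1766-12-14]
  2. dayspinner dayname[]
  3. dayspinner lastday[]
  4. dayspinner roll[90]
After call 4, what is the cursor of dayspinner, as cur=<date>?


Answer: cur=1767-03-31

Derivation:
CALL dayspinner pin[1766-12-14]
RET  1766-12-14
CALL dayspinner dayname[]
RET  Sunday
CALL dayspinner lastday[]
RET  1766-12-31
CALL dayspinner roll[90]
RET  1767-03-31


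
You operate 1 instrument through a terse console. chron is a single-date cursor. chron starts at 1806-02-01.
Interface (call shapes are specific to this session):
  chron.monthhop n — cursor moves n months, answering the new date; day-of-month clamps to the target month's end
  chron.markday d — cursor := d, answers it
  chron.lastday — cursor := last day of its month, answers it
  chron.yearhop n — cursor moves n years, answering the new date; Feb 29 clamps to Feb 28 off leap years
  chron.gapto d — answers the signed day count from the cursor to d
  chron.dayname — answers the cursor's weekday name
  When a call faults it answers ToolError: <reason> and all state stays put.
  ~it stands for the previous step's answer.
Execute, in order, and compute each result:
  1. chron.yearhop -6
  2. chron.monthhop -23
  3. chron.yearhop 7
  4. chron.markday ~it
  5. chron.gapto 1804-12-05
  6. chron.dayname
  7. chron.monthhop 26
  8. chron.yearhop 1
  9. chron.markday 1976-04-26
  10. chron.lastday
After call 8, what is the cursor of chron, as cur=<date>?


>> yearhop(n→-6)
<< 1800-02-01
>> monthhop(n→-23)
<< 1798-03-01
>> yearhop(n→7)
<< 1805-03-01
>> markday(d→~it)
<< 1805-03-01
>> gapto(d→1804-12-05)
<< -86
>> dayname()
<< Friday
>> monthhop(n→26)
<< 1807-05-01
>> yearhop(n→1)
<< 1808-05-01
>> markday(d→1976-04-26)
<< 1976-04-26
>> lastday()
<< 1976-04-30

Answer: cur=1808-05-01


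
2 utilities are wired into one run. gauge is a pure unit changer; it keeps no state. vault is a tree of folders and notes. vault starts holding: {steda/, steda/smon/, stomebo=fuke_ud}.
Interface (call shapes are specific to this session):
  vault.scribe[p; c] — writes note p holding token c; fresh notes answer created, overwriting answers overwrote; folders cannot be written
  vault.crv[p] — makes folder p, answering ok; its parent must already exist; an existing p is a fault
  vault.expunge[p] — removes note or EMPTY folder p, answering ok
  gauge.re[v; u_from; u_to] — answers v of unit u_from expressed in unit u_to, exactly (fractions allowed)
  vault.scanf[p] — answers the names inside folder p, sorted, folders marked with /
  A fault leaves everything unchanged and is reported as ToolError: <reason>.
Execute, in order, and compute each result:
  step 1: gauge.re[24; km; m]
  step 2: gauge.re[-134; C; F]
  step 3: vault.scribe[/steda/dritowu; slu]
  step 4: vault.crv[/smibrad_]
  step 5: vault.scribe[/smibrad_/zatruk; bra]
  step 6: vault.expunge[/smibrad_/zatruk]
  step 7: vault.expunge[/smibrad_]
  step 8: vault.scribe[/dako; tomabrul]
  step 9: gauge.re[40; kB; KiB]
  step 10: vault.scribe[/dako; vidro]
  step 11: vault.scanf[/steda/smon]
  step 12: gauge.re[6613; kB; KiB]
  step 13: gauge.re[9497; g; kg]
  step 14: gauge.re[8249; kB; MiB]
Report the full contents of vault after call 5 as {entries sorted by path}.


Then re on v→24, u_from→km, u_to→m, which returns 24000.
Invoking re on v→-134, u_from→C, u_to→F, giving -1046/5.
I use scribe on p→/steda/dritowu, c→slu: created.
I try crv on p→/smibrad_, → ok.
I call scribe on p→/smibrad_/zatruk, c→bra, → created.
I invoke expunge on p→/smibrad_/zatruk, giving ok.
Next I call expunge on p→/smibrad_, yielding ok.
Now I run scribe on p→/dako, c→tomabrul, → created.
I use re on v→40, u_from→kB, u_to→KiB, → 625/16.
Next I call scribe on p→/dako, c→vidro, and get overwrote.
I call scanf on p→/steda/smon, and see [].
I call re on v→6613, u_from→kB, u_to→KiB, and observe 826625/128.
I call re on v→9497, u_from→g, u_to→kg, and get 9497/1000.
Next I call re on v→8249, u_from→kB, u_to→MiB, and get 1031125/131072.

Answer: {smibrad_/, smibrad_/zatruk=bra, steda/, steda/dritowu=slu, steda/smon/, stomebo=fuke_ud}


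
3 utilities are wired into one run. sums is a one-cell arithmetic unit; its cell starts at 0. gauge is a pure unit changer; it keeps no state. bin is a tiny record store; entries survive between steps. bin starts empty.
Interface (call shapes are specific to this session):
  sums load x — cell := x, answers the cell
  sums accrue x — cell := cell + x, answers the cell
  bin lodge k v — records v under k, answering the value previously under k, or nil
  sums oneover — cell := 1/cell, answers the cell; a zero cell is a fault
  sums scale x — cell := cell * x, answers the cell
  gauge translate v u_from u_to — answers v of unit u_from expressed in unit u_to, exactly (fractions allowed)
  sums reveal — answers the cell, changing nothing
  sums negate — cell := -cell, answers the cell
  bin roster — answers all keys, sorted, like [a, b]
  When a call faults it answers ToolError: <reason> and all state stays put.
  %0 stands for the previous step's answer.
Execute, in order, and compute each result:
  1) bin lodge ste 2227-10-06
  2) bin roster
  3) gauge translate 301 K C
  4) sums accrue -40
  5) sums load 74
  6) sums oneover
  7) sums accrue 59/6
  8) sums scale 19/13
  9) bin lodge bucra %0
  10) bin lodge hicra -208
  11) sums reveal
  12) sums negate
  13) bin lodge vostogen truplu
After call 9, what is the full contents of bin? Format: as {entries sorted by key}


CALL bin lodge[k=ste; v=2227-10-06]
RET  nil
CALL bin roster[]
RET  [ste]
CALL gauge translate[v=301; u_from=K; u_to=C]
RET  557/20
CALL sums accrue[x=-40]
RET  -40
CALL sums load[x=74]
RET  74
CALL sums oneover[]
RET  1/74
CALL sums accrue[x=59/6]
RET  1093/111
CALL sums scale[x=19/13]
RET  20767/1443
CALL bin lodge[k=bucra; v=%0]
RET  nil
CALL bin lodge[k=hicra; v=-208]
RET  nil
CALL sums reveal[]
RET  20767/1443
CALL sums negate[]
RET  -20767/1443
CALL bin lodge[k=vostogen; v=truplu]
RET  nil

Answer: {bucra=20767/1443, ste=2227-10-06}


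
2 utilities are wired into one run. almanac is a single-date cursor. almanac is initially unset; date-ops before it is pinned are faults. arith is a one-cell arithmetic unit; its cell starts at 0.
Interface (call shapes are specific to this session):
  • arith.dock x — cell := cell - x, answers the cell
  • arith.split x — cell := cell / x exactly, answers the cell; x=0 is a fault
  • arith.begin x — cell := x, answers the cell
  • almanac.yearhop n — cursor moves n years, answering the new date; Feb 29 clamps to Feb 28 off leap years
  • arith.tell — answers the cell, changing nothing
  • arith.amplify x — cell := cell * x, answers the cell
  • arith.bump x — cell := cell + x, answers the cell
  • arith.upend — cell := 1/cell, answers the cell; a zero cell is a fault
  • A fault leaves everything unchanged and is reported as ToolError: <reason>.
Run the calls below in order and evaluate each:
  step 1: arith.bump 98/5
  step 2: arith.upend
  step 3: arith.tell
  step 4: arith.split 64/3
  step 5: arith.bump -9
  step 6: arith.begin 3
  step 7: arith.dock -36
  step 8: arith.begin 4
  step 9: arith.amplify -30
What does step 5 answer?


Act: arith.bump[x=98/5]
Obs: 98/5
Act: arith.upend[]
Obs: 5/98
Act: arith.tell[]
Obs: 5/98
Act: arith.split[x=64/3]
Obs: 15/6272
Act: arith.bump[x=-9]
Obs: -56433/6272
Act: arith.begin[x=3]
Obs: 3
Act: arith.dock[x=-36]
Obs: 39
Act: arith.begin[x=4]
Obs: 4
Act: arith.amplify[x=-30]
Obs: -120

Answer: -56433/6272


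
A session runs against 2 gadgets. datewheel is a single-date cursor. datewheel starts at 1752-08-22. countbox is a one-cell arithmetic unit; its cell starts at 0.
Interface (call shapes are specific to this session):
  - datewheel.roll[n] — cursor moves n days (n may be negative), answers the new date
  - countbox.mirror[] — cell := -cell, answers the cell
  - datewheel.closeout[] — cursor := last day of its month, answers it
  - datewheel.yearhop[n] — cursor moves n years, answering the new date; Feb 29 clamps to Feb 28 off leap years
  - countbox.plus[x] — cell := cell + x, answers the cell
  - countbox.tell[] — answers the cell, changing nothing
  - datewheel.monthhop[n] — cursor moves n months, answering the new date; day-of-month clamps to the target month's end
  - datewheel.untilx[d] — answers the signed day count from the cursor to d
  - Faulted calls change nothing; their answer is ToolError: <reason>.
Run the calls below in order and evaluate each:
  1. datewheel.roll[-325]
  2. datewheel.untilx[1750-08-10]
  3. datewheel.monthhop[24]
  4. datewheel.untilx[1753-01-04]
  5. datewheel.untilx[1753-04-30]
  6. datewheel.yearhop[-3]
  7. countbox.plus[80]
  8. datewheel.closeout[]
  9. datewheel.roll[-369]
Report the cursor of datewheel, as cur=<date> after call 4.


! 1. datewheel.roll(n='-325') ~> 1751-10-02
! 2. datewheel.untilx(d='1750-08-10') ~> -418
! 3. datewheel.monthhop(n='24') ~> 1753-10-02
! 4. datewheel.untilx(d='1753-01-04') ~> -271
! 5. datewheel.untilx(d='1753-04-30') ~> -155
! 6. datewheel.yearhop(n='-3') ~> 1750-10-02
! 7. countbox.plus(x='80') ~> 80
! 8. datewheel.closeout() ~> 1750-10-31
! 9. datewheel.roll(n='-369') ~> 1749-10-27

Answer: cur=1753-10-02


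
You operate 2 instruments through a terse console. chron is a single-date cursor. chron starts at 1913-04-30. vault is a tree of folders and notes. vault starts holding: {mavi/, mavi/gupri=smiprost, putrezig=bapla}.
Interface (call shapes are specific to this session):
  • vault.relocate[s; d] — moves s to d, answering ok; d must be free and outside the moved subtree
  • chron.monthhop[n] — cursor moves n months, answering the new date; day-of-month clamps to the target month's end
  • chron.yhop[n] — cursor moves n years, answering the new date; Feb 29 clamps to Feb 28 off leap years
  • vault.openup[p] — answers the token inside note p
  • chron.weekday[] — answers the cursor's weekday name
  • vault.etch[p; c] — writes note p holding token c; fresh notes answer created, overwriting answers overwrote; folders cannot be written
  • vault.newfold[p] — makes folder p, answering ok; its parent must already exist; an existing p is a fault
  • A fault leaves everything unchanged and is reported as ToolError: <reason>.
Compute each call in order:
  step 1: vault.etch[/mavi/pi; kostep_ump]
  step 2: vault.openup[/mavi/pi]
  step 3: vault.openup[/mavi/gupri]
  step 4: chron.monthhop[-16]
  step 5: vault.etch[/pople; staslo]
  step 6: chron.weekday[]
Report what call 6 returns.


Answer: Saturday

Derivation:
% etch p='/mavi/pi' c='kostep_ump'
:: created
% openup p='/mavi/pi'
:: kostep_ump
% openup p='/mavi/gupri'
:: smiprost
% monthhop n='-16'
:: 1911-12-30
% etch p='/pople' c='staslo'
:: created
% weekday
:: Saturday
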